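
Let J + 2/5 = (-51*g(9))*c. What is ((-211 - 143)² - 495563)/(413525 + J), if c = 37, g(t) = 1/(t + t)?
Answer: -11107410/12402593 ≈ -0.89557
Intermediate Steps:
g(t) = 1/(2*t)
J = -3157/30 (J = -⅖ - 51/(2*9)*37 = -⅖ - 51*1/18*37 = -⅖ - 17/6*37 = -⅖ - 629/6 = -3157/30 ≈ -105.23)
((-211 - 143)² - 495563)/(413525 + J) = ((-211 - 143)² - 495563)/(413525 - 3157/30) = ((-354)² - 495563)/(12402593/30) = (125316 - 495563)*(30/12402593) = -370247*30/12402593 = -11107410/12402593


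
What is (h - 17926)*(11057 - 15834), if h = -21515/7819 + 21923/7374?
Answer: 4937278396169533/57657306 ≈ 8.5631e+7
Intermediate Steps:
h = 12764327/57657306 (h = -21515*1/7819 + 21923*(1/7374) = -21515/7819 + 21923/7374 = 12764327/57657306 ≈ 0.22138)
(h - 17926)*(11057 - 15834) = (12764327/57657306 - 17926)*(11057 - 15834) = -1033552103029/57657306*(-4777) = 4937278396169533/57657306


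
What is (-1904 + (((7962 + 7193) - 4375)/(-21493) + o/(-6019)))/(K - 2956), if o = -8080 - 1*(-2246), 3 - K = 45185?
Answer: 123126528713/3113719087323 ≈ 0.039543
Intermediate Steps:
K = -45182 (K = 3 - 1*45185 = 3 - 45185 = -45182)
o = -5834 (o = -8080 + 2246 = -5834)
(-1904 + (((7962 + 7193) - 4375)/(-21493) + o/(-6019)))/(K - 2956) = (-1904 + (((7962 + 7193) - 4375)/(-21493) - 5834/(-6019)))/(-45182 - 2956) = (-1904 + ((15155 - 4375)*(-1/21493) - 5834*(-1/6019)))/(-48138) = (-1904 + (10780*(-1/21493) + 5834/6019))*(-1/48138) = (-1904 + (-10780/21493 + 5834/6019))*(-1/48138) = (-1904 + 60505342/129366367)*(-1/48138) = -246253057426/129366367*(-1/48138) = 123126528713/3113719087323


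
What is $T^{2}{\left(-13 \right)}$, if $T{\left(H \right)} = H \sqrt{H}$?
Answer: $-2197$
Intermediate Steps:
$T{\left(H \right)} = H^{\frac{3}{2}}$
$T^{2}{\left(-13 \right)} = \left(\left(-13\right)^{\frac{3}{2}}\right)^{2} = \left(- 13 i \sqrt{13}\right)^{2} = -2197$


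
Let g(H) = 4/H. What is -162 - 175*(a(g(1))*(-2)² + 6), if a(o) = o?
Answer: -4012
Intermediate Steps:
-162 - 175*(a(g(1))*(-2)² + 6) = -162 - 175*((4/1)*(-2)² + 6) = -162 - 175*((4*1)*4 + 6) = -162 - 175*(4*4 + 6) = -162 - 175*(16 + 6) = -162 - 175*22 = -162 - 3850 = -4012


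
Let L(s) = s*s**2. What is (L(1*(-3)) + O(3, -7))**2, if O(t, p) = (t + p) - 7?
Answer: 1444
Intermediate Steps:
O(t, p) = -7 + p + t (O(t, p) = (p + t) - 7 = -7 + p + t)
L(s) = s**3
(L(1*(-3)) + O(3, -7))**2 = ((1*(-3))**3 + (-7 - 7 + 3))**2 = ((-3)**3 - 11)**2 = (-27 - 11)**2 = (-38)**2 = 1444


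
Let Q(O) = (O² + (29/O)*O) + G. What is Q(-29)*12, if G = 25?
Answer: 10740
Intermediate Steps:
Q(O) = 54 + O² (Q(O) = (O² + (29/O)*O) + 25 = (O² + 29) + 25 = (29 + O²) + 25 = 54 + O²)
Q(-29)*12 = (54 + (-29)²)*12 = (54 + 841)*12 = 895*12 = 10740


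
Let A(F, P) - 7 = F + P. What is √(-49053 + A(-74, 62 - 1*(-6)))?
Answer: 2*I*√12263 ≈ 221.48*I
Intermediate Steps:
A(F, P) = 7 + F + P (A(F, P) = 7 + (F + P) = 7 + F + P)
√(-49053 + A(-74, 62 - 1*(-6))) = √(-49053 + (7 - 74 + (62 - 1*(-6)))) = √(-49053 + (7 - 74 + (62 + 6))) = √(-49053 + (7 - 74 + 68)) = √(-49053 + 1) = √(-49052) = 2*I*√12263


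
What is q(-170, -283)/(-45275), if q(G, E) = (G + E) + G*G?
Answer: -28447/45275 ≈ -0.62832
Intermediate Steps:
q(G, E) = E + G + G**2 (q(G, E) = (E + G) + G**2 = E + G + G**2)
q(-170, -283)/(-45275) = (-283 - 170 + (-170)**2)/(-45275) = (-283 - 170 + 28900)*(-1/45275) = 28447*(-1/45275) = -28447/45275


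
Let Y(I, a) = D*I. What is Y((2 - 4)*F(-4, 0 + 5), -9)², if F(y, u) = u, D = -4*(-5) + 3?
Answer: 52900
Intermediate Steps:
D = 23 (D = 20 + 3 = 23)
Y(I, a) = 23*I
Y((2 - 4)*F(-4, 0 + 5), -9)² = (23*((2 - 4)*(0 + 5)))² = (23*(-2*5))² = (23*(-10))² = (-230)² = 52900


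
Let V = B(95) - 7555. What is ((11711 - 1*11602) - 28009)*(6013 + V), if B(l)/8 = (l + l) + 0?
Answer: 613800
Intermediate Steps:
B(l) = 16*l (B(l) = 8*((l + l) + 0) = 8*(2*l + 0) = 8*(2*l) = 16*l)
V = -6035 (V = 16*95 - 7555 = 1520 - 7555 = -6035)
((11711 - 1*11602) - 28009)*(6013 + V) = ((11711 - 1*11602) - 28009)*(6013 - 6035) = ((11711 - 11602) - 28009)*(-22) = (109 - 28009)*(-22) = -27900*(-22) = 613800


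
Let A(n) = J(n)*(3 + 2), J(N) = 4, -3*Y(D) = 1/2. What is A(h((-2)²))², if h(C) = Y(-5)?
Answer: 400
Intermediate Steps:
Y(D) = -⅙ (Y(D) = -⅓/2 = -⅓*½ = -⅙)
h(C) = -⅙
A(n) = 20 (A(n) = 4*(3 + 2) = 4*5 = 20)
A(h((-2)²))² = 20² = 400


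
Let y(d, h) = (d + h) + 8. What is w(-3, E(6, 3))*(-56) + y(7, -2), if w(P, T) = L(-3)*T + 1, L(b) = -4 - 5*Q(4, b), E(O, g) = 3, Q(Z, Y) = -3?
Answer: -1891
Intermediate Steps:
y(d, h) = 8 + d + h
L(b) = 11 (L(b) = -4 - 5*(-3) = -4 + 15 = 11)
w(P, T) = 1 + 11*T (w(P, T) = 11*T + 1 = 1 + 11*T)
w(-3, E(6, 3))*(-56) + y(7, -2) = (1 + 11*3)*(-56) + (8 + 7 - 2) = (1 + 33)*(-56) + 13 = 34*(-56) + 13 = -1904 + 13 = -1891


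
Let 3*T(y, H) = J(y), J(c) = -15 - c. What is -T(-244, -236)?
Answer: -229/3 ≈ -76.333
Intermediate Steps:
T(y, H) = -5 - y/3 (T(y, H) = (-15 - y)/3 = -5 - y/3)
-T(-244, -236) = -(-5 - ⅓*(-244)) = -(-5 + 244/3) = -1*229/3 = -229/3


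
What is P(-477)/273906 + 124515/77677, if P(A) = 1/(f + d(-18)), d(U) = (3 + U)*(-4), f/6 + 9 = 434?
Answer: 89015108667577/55530872504820 ≈ 1.6030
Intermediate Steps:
f = 2550 (f = -54 + 6*434 = -54 + 2604 = 2550)
d(U) = -12 - 4*U
P(A) = 1/2610 (P(A) = 1/(2550 + (-12 - 4*(-18))) = 1/(2550 + (-12 + 72)) = 1/(2550 + 60) = 1/2610)
P(-477)/273906 + 124515/77677 = (1/2610)/273906 + 124515/77677 = (1/2610)*(1/273906) + 124515*(1/77677) = 1/714894660 + 124515/77677 = 89015108667577/55530872504820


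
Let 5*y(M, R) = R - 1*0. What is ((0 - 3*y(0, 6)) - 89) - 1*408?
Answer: -2503/5 ≈ -500.60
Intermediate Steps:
y(M, R) = R/5 (y(M, R) = (R - 1*0)/5 = (R + 0)/5 = R/5)
((0 - 3*y(0, 6)) - 89) - 1*408 = ((0 - 3*6/5) - 89) - 1*408 = ((0 - 3*6/5) - 89) - 408 = ((0 - 18/5) - 89) - 408 = (-18/5 - 89) - 408 = -463/5 - 408 = -2503/5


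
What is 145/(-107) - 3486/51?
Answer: -126799/1819 ≈ -69.708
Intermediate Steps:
145/(-107) - 3486/51 = 145*(-1/107) - 3486/51 = -145/107 - 42*83/51 = -145/107 - 1162/17 = -126799/1819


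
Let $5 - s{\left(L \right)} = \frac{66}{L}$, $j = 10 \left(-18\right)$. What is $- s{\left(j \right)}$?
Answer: $- \frac{161}{30} \approx -5.3667$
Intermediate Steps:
$j = -180$
$s{\left(L \right)} = 5 - \frac{66}{L}$
$- s{\left(j \right)} = - (5 - \frac{66}{-180}) = - (5 - - \frac{11}{30}) = - (5 + \frac{11}{30}) = \left(-1\right) \frac{161}{30} = - \frac{161}{30}$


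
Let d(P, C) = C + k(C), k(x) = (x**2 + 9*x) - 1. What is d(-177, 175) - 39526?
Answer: -7152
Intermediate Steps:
k(x) = -1 + x**2 + 9*x
d(P, C) = -1 + C**2 + 10*C (d(P, C) = C + (-1 + C**2 + 9*C) = -1 + C**2 + 10*C)
d(-177, 175) - 39526 = (-1 + 175**2 + 10*175) - 39526 = (-1 + 30625 + 1750) - 39526 = 32374 - 39526 = -7152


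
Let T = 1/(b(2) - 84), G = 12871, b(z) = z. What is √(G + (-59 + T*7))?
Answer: √86147314/82 ≈ 113.19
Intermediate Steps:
T = -1/82 (T = 1/(2 - 84) = 1/(-82) = -1/82 ≈ -0.012195)
√(G + (-59 + T*7)) = √(12871 + (-59 - 1/82*7)) = √(12871 + (-59 - 7/82)) = √(12871 - 4845/82) = √(1050577/82) = √86147314/82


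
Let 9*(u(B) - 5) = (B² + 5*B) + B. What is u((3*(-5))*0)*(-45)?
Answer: -225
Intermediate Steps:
u(B) = 5 + B²/9 + 2*B/3 (u(B) = 5 + ((B² + 5*B) + B)/9 = 5 + (B² + 6*B)/9 = 5 + (B²/9 + 2*B/3) = 5 + B²/9 + 2*B/3)
u((3*(-5))*0)*(-45) = (5 + ((3*(-5))*0)²/9 + 2*((3*(-5))*0)/3)*(-45) = (5 + (-15*0)²/9 + 2*(-15*0)/3)*(-45) = (5 + (⅑)*0² + (⅔)*0)*(-45) = (5 + (⅑)*0 + 0)*(-45) = (5 + 0 + 0)*(-45) = 5*(-45) = -225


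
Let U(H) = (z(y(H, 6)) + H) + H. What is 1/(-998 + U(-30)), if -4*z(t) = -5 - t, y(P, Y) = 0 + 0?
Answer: -4/4227 ≈ -0.00094630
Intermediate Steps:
y(P, Y) = 0
z(t) = 5/4 + t/4 (z(t) = -(-5 - t)/4 = 5/4 + t/4)
U(H) = 5/4 + 2*H (U(H) = ((5/4 + (¼)*0) + H) + H = ((5/4 + 0) + H) + H = (5/4 + H) + H = 5/4 + 2*H)
1/(-998 + U(-30)) = 1/(-998 + (5/4 + 2*(-30))) = 1/(-998 + (5/4 - 60)) = 1/(-998 - 235/4) = 1/(-4227/4) = -4/4227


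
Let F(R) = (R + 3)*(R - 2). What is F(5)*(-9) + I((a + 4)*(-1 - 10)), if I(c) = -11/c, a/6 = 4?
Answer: -6047/28 ≈ -215.96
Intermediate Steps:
a = 24 (a = 6*4 = 24)
F(R) = (-2 + R)*(3 + R) (F(R) = (3 + R)*(-2 + R) = (-2 + R)*(3 + R))
F(5)*(-9) + I((a + 4)*(-1 - 10)) = (-6 + 5 + 5**2)*(-9) - 11*1/((-1 - 10)*(24 + 4)) = (-6 + 5 + 25)*(-9) - 11/(28*(-11)) = 24*(-9) - 11/(-308) = -216 - 11*(-1/308) = -216 + 1/28 = -6047/28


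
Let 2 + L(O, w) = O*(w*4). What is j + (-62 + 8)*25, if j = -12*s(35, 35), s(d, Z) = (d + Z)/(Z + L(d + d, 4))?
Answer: -1557390/1153 ≈ -1350.7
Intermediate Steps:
L(O, w) = -2 + 4*O*w (L(O, w) = -2 + O*(w*4) = -2 + O*(4*w) = -2 + 4*O*w)
s(d, Z) = (Z + d)/(-2 + Z + 32*d) (s(d, Z) = (d + Z)/(Z + (-2 + 4*(d + d)*4)) = (Z + d)/(Z + (-2 + 4*(2*d)*4)) = (Z + d)/(Z + (-2 + 32*d)) = (Z + d)/(-2 + Z + 32*d))
j = -840/1153 (j = -12*(35 + 35)/(-2 + 35 + 32*35) = -12*70/(-2 + 35 + 1120) = -12*70/1153 = -840/1153 ≈ -0.72853)
j + (-62 + 8)*25 = -840/1153 + (-62 + 8)*25 = -840/1153 - 54*25 = -840/1153 - 1350 = -1557390/1153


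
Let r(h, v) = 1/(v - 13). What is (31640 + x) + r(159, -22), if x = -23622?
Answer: 280629/35 ≈ 8018.0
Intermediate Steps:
r(h, v) = 1/(-13 + v)
(31640 + x) + r(159, -22) = (31640 - 23622) + 1/(-13 - 22) = 8018 + 1/(-35) = 8018 - 1/35 = 280629/35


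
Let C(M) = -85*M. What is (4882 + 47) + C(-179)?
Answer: 20144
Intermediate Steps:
(4882 + 47) + C(-179) = (4882 + 47) - 85*(-179) = 4929 + 15215 = 20144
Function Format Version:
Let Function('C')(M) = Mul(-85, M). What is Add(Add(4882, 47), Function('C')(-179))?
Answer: 20144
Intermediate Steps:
Add(Add(4882, 47), Function('C')(-179)) = Add(Add(4882, 47), Mul(-85, -179)) = Add(4929, 15215) = 20144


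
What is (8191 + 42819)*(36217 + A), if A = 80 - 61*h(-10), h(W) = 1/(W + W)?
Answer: 3703331101/2 ≈ 1.8517e+9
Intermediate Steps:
h(W) = 1/(2*W)
A = 1661/20 (A = 80 - 61/(2*(-10)) = 80 - 61*(-1)/(2*10) = 80 - 61*(-1/20) = 80 + 61/20 = 1661/20 ≈ 83.050)
(8191 + 42819)*(36217 + A) = (8191 + 42819)*(36217 + 1661/20) = 51010*(726001/20) = 3703331101/2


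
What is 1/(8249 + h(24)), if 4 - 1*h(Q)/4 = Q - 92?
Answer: 1/8537 ≈ 0.00011714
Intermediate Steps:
h(Q) = 384 - 4*Q (h(Q) = 16 - 4*(Q - 92) = 16 - 4*(-92 + Q) = 16 + (368 - 4*Q) = 384 - 4*Q)
1/(8249 + h(24)) = 1/(8249 + (384 - 4*24)) = 1/(8249 + (384 - 96)) = 1/(8249 + 288) = 1/8537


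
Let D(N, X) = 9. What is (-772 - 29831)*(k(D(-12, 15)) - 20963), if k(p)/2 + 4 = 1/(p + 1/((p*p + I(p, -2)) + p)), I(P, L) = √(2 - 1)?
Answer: 263125175457/410 ≈ 6.4177e+8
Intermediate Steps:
I(P, L) = 1 (I(P, L) = √1 = 1)
k(p) = -8 + 2/(p + 1/(1 + p + p²)) (k(p) = -8 + 2/(p + 1/((p*p + 1) + p)) = -8 + 2/(p + 1/((p² + 1) + p)) = -8 + 2/(p + 1/((1 + p²) + p)) = -8 + 2/(p + 1/(1 + p + p²)))
(-772 - 29831)*(k(D(-12, 15)) - 20963) = (-772 - 29831)*(2*(-3 - 4*9³ - 3*9 - 3*9²)/(1 + 9 + 9² + 9³) - 20963) = -30603*(2*(-3 - 4*729 - 27 - 3*81)/(1 + 9 + 81 + 729) - 20963) = -30603*(2*(-3 - 2916 - 27 - 243)/820 - 20963) = -30603*(2*(1/820)*(-3189) - 20963) = -30603*(-3189/410 - 20963) = -30603*(-8598019/410) = 263125175457/410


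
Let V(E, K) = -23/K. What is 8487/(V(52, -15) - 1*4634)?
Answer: -127305/69487 ≈ -1.8321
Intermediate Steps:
8487/(V(52, -15) - 1*4634) = 8487/(-23/(-15) - 1*4634) = 8487/(-23*(-1/15) - 4634) = 8487/(23/15 - 4634) = 8487/(-69487/15) = 8487*(-15/69487) = -127305/69487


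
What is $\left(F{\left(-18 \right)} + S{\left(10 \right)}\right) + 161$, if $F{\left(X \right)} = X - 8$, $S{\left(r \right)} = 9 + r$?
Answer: $154$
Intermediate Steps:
$F{\left(X \right)} = -8 + X$
$\left(F{\left(-18 \right)} + S{\left(10 \right)}\right) + 161 = \left(\left(-8 - 18\right) + \left(9 + 10\right)\right) + 161 = \left(-26 + 19\right) + 161 = -7 + 161 = 154$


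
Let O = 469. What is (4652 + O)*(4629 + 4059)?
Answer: 44491248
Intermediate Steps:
(4652 + O)*(4629 + 4059) = (4652 + 469)*(4629 + 4059) = 5121*8688 = 44491248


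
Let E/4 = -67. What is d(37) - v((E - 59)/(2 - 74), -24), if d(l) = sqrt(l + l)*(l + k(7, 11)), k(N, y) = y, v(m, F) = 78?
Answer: -78 + 48*sqrt(74) ≈ 334.91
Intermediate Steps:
E = -268 (E = 4*(-67) = -268)
d(l) = sqrt(2)*sqrt(l)*(11 + l) (d(l) = sqrt(l + l)*(l + 11) = sqrt(2*l)*(11 + l) = (sqrt(2)*sqrt(l))*(11 + l) = sqrt(2)*sqrt(l)*(11 + l))
d(37) - v((E - 59)/(2 - 74), -24) = sqrt(2)*sqrt(37)*(11 + 37) - 1*78 = sqrt(2)*sqrt(37)*48 - 78 = 48*sqrt(74) - 78 = -78 + 48*sqrt(74)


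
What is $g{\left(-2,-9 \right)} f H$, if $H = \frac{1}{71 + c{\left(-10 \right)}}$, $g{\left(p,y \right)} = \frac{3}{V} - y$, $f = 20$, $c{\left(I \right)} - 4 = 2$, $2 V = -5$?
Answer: $\frac{156}{77} \approx 2.026$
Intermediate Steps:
$V = - \frac{5}{2}$ ($V = \frac{1}{2} \left(-5\right) = - \frac{5}{2} \approx -2.5$)
$c{\left(I \right)} = 6$ ($c{\left(I \right)} = 4 + 2 = 6$)
$g{\left(p,y \right)} = - \frac{6}{5} - y$ ($g{\left(p,y \right)} = \frac{3}{- \frac{5}{2}} - y = 3 \left(- \frac{2}{5}\right) - y = - \frac{6}{5} - y$)
$H = \frac{1}{77}$ ($H = \frac{1}{71 + 6} = \frac{1}{77} \approx 0.012987$)
$g{\left(-2,-9 \right)} f H = \left(- \frac{6}{5} - -9\right) 20 \cdot \frac{1}{77} = \left(- \frac{6}{5} + 9\right) 20 \cdot \frac{1}{77} = \frac{39}{5} \cdot 20 \cdot \frac{1}{77} = 156 \cdot \frac{1}{77} = \frac{156}{77}$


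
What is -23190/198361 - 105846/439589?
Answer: -31189787316/87197313629 ≈ -0.35769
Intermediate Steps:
-23190/198361 - 105846/439589 = -31189787316/87197313629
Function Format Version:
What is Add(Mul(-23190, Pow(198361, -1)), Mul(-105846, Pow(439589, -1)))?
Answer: Rational(-31189787316, 87197313629) ≈ -0.35769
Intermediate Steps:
Add(Mul(-23190, Pow(198361, -1)), Mul(-105846, Pow(439589, -1))) = Add(Mul(-23190, Rational(1, 198361)), Mul(-105846, Rational(1, 439589))) = Add(Rational(-23190, 198361), Rational(-105846, 439589)) = Rational(-31189787316, 87197313629)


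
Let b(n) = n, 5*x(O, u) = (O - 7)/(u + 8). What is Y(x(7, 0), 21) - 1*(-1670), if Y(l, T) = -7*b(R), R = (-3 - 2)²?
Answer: 1495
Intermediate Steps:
R = 25 (R = (-5)² = 25)
x(O, u) = (-7 + O)/(5*(8 + u)) (x(O, u) = ((O - 7)/(u + 8))/5 = ((-7 + O)/(8 + u))/5 = (-7 + O)/(5*(8 + u)))
Y(l, T) = -175 (Y(l, T) = -7*25 = -175)
Y(x(7, 0), 21) - 1*(-1670) = -175 - 1*(-1670) = -175 + 1670 = 1495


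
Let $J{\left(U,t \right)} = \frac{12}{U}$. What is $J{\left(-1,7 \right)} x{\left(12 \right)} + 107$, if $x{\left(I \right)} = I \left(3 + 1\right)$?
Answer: $-469$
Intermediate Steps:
$x{\left(I \right)} = 4 I$ ($x{\left(I \right)} = I 4 = 4 I$)
$J{\left(-1,7 \right)} x{\left(12 \right)} + 107 = \frac{12}{-1} \cdot 4 \cdot 12 + 107 = 12 \left(-1\right) 48 + 107 = \left(-12\right) 48 + 107 = -576 + 107 = -469$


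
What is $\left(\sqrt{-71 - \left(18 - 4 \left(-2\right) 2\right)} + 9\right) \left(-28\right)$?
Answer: $-252 - 28 i \sqrt{105} \approx -252.0 - 286.91 i$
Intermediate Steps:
$\left(\sqrt{-71 - \left(18 - 4 \left(-2\right) 2\right)} + 9\right) \left(-28\right) = \left(\sqrt{-71 - 34} + 9\right) \left(-28\right) = \left(\sqrt{-105} + 9\right) \left(-28\right) = \left(i \sqrt{105} + 9\right) \left(-28\right) = \left(9 + i \sqrt{105}\right) \left(-28\right) = -252 - 28 i \sqrt{105}$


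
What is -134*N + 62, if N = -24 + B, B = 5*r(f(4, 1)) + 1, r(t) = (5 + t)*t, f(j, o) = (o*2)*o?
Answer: -6236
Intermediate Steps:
f(j, o) = 2*o² (f(j, o) = (2*o)*o = 2*o²)
r(t) = t*(5 + t)
B = 71 (B = 5*((2*1²)*(5 + 2*1²)) + 1 = 5*((2*1)*(5 + 2*1)) + 1 = 5*(2*(5 + 2)) + 1 = 5*(2*7) + 1 = 5*14 + 1 = 70 + 1 = 71)
N = 47 (N = -24 + 71 = 47)
-134*N + 62 = -134*47 + 62 = -6298 + 62 = -6236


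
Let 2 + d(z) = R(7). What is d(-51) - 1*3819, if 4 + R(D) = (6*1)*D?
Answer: -3783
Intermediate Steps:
R(D) = -4 + 6*D (R(D) = -4 + (6*1)*D = -4 + 6*D)
d(z) = 36 (d(z) = -2 + (-4 + 6*7) = -2 + (-4 + 42) = -2 + 38 = 36)
d(-51) - 1*3819 = 36 - 1*3819 = 36 - 3819 = -3783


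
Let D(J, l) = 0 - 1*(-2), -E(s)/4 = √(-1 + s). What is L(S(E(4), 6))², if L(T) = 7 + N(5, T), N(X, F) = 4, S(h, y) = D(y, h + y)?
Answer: 121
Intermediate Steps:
E(s) = -4*√(-1 + s)
D(J, l) = 2 (D(J, l) = 0 + 2 = 2)
S(h, y) = 2
L(T) = 11 (L(T) = 7 + 4 = 11)
L(S(E(4), 6))² = 11² = 121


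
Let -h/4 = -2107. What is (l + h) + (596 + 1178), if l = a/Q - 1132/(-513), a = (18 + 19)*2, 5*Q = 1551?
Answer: 2706433156/265221 ≈ 10204.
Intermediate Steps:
h = 8428 (h = -4*(-2107) = 8428)
Q = 1551/5 (Q = (⅕)*1551 = 1551/5 ≈ 310.20)
a = 74 (a = 37*2 = 74)
l = 648514/265221 (l = 74/(1551/5) - 1132/(-513) = 74*(5/1551) - 1132*(-1/513) = 370/1551 + 1132/513 = 648514/265221 ≈ 2.4452)
(l + h) + (596 + 1178) = (648514/265221 + 8428) + (596 + 1178) = 2235931102/265221 + 1774 = 2706433156/265221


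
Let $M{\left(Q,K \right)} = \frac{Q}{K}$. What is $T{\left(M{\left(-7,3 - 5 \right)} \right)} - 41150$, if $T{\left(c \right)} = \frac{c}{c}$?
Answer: $-41149$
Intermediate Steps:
$T{\left(c \right)} = 1$
$T{\left(M{\left(-7,3 - 5 \right)} \right)} - 41150 = 1 - 41150 = -41149$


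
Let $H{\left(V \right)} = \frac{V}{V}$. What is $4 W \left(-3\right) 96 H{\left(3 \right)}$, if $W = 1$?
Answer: $-1152$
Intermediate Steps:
$H{\left(V \right)} = 1$
$4 W \left(-3\right) 96 H{\left(3 \right)} = 4 \cdot 1 \left(-3\right) 96 \cdot 1 = 4 \left(-3\right) 96 \cdot 1 = \left(-12\right) 96 \cdot 1 = \left(-1152\right) 1 = -1152$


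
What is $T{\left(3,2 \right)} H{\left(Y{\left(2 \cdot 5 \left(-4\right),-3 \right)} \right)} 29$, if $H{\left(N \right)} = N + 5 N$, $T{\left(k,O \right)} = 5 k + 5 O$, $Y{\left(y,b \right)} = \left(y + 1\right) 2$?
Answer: $-339300$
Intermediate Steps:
$Y{\left(y,b \right)} = 2 + 2 y$ ($Y{\left(y,b \right)} = \left(1 + y\right) 2 = 2 + 2 y$)
$T{\left(k,O \right)} = 5 O + 5 k$
$H{\left(N \right)} = 6 N$
$T{\left(3,2 \right)} H{\left(Y{\left(2 \cdot 5 \left(-4\right),-3 \right)} \right)} 29 = \left(5 \cdot 2 + 5 \cdot 3\right) 6 \left(2 + 2 \cdot 2 \cdot 5 \left(-4\right)\right) 29 = \left(10 + 15\right) 6 \left(2 + 2 \cdot 10 \left(-4\right)\right) 29 = 25 \cdot 6 \left(2 + 2 \left(-40\right)\right) 29 = 25 \cdot 6 \left(2 - 80\right) 29 = 25 \cdot 6 \left(-78\right) 29 = 25 \left(-468\right) 29 = \left(-11700\right) 29 = -339300$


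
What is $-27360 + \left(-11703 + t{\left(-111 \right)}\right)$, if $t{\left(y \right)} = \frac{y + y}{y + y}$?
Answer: $-39062$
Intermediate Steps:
$t{\left(y \right)} = 1$ ($t{\left(y \right)} = \frac{2 y}{2 y} = 2 y \frac{1}{2 y} = 1$)
$-27360 + \left(-11703 + t{\left(-111 \right)}\right) = -27360 + \left(-11703 + 1\right) = -27360 - 11702 = -39062$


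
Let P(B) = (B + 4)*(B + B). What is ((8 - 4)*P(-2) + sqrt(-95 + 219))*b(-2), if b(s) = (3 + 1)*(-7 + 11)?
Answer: -512 + 32*sqrt(31) ≈ -333.83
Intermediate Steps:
P(B) = 2*B*(4 + B) (P(B) = (4 + B)*(2*B) = 2*B*(4 + B))
b(s) = 16 (b(s) = 4*4 = 16)
((8 - 4)*P(-2) + sqrt(-95 + 219))*b(-2) = ((8 - 4)*(2*(-2)*(4 - 2)) + sqrt(-95 + 219))*16 = (4*(2*(-2)*2) + sqrt(124))*16 = (4*(-8) + 2*sqrt(31))*16 = (-32 + 2*sqrt(31))*16 = -512 + 32*sqrt(31)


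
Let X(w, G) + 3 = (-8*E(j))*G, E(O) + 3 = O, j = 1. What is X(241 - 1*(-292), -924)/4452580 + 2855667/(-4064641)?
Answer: -12775189617327/18098139223780 ≈ -0.70588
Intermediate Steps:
E(O) = -3 + O
X(w, G) = -3 + 16*G (X(w, G) = -3 + (-8*(-3 + 1))*G = -3 + (-8*(-2))*G = -3 + 16*G)
X(241 - 1*(-292), -924)/4452580 + 2855667/(-4064641) = (-3 + 16*(-924))/4452580 + 2855667/(-4064641) = (-3 - 14784)*(1/4452580) + 2855667*(-1/4064641) = -14787*1/4452580 - 2855667/4064641 = -14787/4452580 - 2855667/4064641 = -12775189617327/18098139223780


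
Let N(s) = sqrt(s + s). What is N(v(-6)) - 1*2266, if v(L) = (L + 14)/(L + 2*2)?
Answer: -2266 + 2*I*sqrt(2) ≈ -2266.0 + 2.8284*I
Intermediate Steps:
v(L) = (14 + L)/(4 + L) (v(L) = (14 + L)/(L + 4) = (14 + L)/(4 + L))
N(s) = sqrt(2)*sqrt(s) (N(s) = sqrt(2*s) = sqrt(2)*sqrt(s))
N(v(-6)) - 1*2266 = sqrt(2)*sqrt((14 - 6)/(4 - 6)) - 1*2266 = sqrt(2)*sqrt(8/(-2)) - 2266 = sqrt(2)*sqrt(-1/2*8) - 2266 = sqrt(2)*sqrt(-4) - 2266 = sqrt(2)*(2*I) - 2266 = 2*I*sqrt(2) - 2266 = -2266 + 2*I*sqrt(2)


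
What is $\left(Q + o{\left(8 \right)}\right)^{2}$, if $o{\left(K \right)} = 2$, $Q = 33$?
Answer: $1225$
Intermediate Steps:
$\left(Q + o{\left(8 \right)}\right)^{2} = \left(33 + 2\right)^{2} = 35^{2} = 1225$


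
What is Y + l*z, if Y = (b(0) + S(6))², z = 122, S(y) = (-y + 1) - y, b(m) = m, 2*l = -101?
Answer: -6040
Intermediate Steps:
l = -101/2 (l = (½)*(-101) = -101/2 ≈ -50.500)
S(y) = 1 - 2*y (S(y) = (1 - y) - y = 1 - 2*y)
Y = 121 (Y = (0 + (1 - 2*6))² = (0 + (1 - 12))² = (0 - 11)² = (-11)² = 121)
Y + l*z = 121 - 101/2*122 = 121 - 6161 = -6040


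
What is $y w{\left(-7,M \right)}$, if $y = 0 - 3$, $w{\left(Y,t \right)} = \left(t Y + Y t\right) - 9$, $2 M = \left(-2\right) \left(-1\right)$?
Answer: $69$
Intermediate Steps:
$M = 1$ ($M = \frac{\left(-2\right) \left(-1\right)}{2} = \frac{1}{2} \cdot 2 = 1$)
$w{\left(Y,t \right)} = -9 + 2 Y t$ ($w{\left(Y,t \right)} = \left(Y t + Y t\right) - 9 = 2 Y t - 9 = -9 + 2 Y t$)
$y = -3$ ($y = 0 - 3 = -3$)
$y w{\left(-7,M \right)} = - 3 \left(-9 + 2 \left(-7\right) 1\right) = - 3 \left(-9 - 14\right) = \left(-3\right) \left(-23\right) = 69$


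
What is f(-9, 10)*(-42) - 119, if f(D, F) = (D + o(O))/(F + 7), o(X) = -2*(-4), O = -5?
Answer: -1981/17 ≈ -116.53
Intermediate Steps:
o(X) = 8
f(D, F) = (8 + D)/(7 + F) (f(D, F) = (D + 8)/(F + 7) = (8 + D)/(7 + F))
f(-9, 10)*(-42) - 119 = ((8 - 9)/(7 + 10))*(-42) - 119 = (-1/17)*(-42) - 119 = ((1/17)*(-1))*(-42) - 119 = -1/17*(-42) - 119 = 42/17 - 119 = -1981/17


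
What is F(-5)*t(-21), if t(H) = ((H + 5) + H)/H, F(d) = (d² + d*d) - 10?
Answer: 1480/21 ≈ 70.476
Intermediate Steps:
F(d) = -10 + 2*d² (F(d) = (d² + d²) - 10 = 2*d² - 10 = -10 + 2*d²)
t(H) = (5 + 2*H)/H (t(H) = ((5 + H) + H)/H = (5 + 2*H)/H)
F(-5)*t(-21) = (-10 + 2*(-5)²)*(2 + 5/(-21)) = (-10 + 2*25)*(2 + 5*(-1/21)) = (-10 + 50)*(2 - 5/21) = 40*(37/21) = 1480/21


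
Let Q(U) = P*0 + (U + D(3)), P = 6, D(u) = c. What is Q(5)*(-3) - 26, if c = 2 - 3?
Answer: -38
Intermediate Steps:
c = -1
D(u) = -1
Q(U) = -1 + U (Q(U) = 6*0 + (U - 1) = 0 + (-1 + U) = -1 + U)
Q(5)*(-3) - 26 = (-1 + 5)*(-3) - 26 = 4*(-3) - 26 = -12 - 26 = -38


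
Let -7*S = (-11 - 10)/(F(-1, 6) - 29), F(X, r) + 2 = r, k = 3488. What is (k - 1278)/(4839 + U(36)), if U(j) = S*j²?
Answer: 55250/117087 ≈ 0.47187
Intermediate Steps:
F(X, r) = -2 + r
S = -3/25 (S = -(-11 - 10)/(7*((-2 + 6) - 29)) = -(-3)/(4 - 29) = -(-3)/(-25) = -(-3)*(-1)/25 = -⅐*21/25 = -3/25 ≈ -0.12000)
U(j) = -3*j²/25
(k - 1278)/(4839 + U(36)) = (3488 - 1278)/(4839 - 3/25*36²) = 2210/(4839 - 3/25*1296) = 2210/(4839 - 3888/25) = 2210/(117087/25) = 2210*(25/117087) = 55250/117087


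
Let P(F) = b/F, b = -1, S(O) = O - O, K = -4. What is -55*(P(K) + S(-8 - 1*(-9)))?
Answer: -55/4 ≈ -13.750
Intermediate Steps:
S(O) = 0
P(F) = -1/F
-55*(P(K) + S(-8 - 1*(-9))) = -55*(-1/(-4) + 0) = -55*(-1*(-¼) + 0) = -55*(¼ + 0) = -55*¼ = -55/4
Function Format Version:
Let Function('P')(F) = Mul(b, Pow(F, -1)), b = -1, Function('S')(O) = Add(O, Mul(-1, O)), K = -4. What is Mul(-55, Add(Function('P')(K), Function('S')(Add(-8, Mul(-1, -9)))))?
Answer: Rational(-55, 4) ≈ -13.750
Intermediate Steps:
Function('S')(O) = 0
Function('P')(F) = Mul(-1, Pow(F, -1))
Mul(-55, Add(Function('P')(K), Function('S')(Add(-8, Mul(-1, -9))))) = Mul(-55, Add(Mul(-1, Pow(-4, -1)), 0)) = Mul(-55, Add(Mul(-1, Rational(-1, 4)), 0)) = Mul(-55, Add(Rational(1, 4), 0)) = Mul(-55, Rational(1, 4)) = Rational(-55, 4)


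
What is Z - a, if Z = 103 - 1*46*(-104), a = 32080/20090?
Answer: 9814775/2009 ≈ 4885.4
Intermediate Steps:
a = 3208/2009 (a = 32080*(1/20090) = 3208/2009 ≈ 1.5968)
Z = 4887 (Z = 103 - 46*(-104) = 103 + 4784 = 4887)
Z - a = 4887 - 1*3208/2009 = 4887 - 3208/2009 = 9814775/2009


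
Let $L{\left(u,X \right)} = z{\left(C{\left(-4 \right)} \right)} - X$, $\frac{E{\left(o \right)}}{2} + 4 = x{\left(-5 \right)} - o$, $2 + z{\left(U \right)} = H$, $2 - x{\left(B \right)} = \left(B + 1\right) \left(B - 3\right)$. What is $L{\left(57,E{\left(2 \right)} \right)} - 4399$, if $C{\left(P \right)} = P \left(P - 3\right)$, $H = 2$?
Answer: $-4327$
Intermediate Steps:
$x{\left(B \right)} = 2 - \left(1 + B\right) \left(-3 + B\right)$ ($x{\left(B \right)} = 2 - \left(B + 1\right) \left(B - 3\right) = 2 - \left(1 + B\right) \left(-3 + B\right)$)
$C{\left(P \right)} = P \left(-3 + P\right)$
$z{\left(U \right)} = 0$ ($z{\left(U \right)} = -2 + 2 = 0$)
$E{\left(o \right)} = -68 - 2 o$ ($E{\left(o \right)} = -8 + 2 \left(\left(5 - \left(-5\right)^{2} + 2 \left(-5\right)\right) - o\right) = -8 + 2 \left(\left(5 - 25 - 10\right) - o\right) = -8 + 2 \left(-30 - o\right) = -8 - \left(60 + 2 o\right) = -68 - 2 o$)
$L{\left(u,X \right)} = - X$ ($L{\left(u,X \right)} = 0 - X = - X$)
$L{\left(57,E{\left(2 \right)} \right)} - 4399 = - (-68 - 4) - 4399 = \left(-1\right) \left(-72\right) - 4399 = 72 - 4399 = -4327$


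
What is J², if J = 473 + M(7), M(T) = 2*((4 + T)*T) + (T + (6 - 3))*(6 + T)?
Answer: 573049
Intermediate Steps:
M(T) = (3 + T)*(6 + T) + 2*T*(4 + T) (M(T) = 2*(T*(4 + T)) + (T + 3)*(6 + T) = 2*T*(4 + T) + (3 + T)*(6 + T) = (3 + T)*(6 + T) + 2*T*(4 + T))
J = 757 (J = 473 + (18 + 3*7² + 17*7) = 473 + (18 + 3*49 + 119) = 473 + (18 + 147 + 119) = 473 + 284 = 757)
J² = 757² = 573049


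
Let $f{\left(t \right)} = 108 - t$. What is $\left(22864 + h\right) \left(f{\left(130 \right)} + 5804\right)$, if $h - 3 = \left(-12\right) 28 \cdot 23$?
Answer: $87533698$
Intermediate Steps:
$h = -7725$ ($h = 3 + \left(-12\right) 28 \cdot 23 = 3 - 7728 = -7725$)
$\left(22864 + h\right) \left(f{\left(130 \right)} + 5804\right) = \left(22864 - 7725\right) \left(\left(108 - 130\right) + 5804\right) = 15139 \left(\left(108 - 130\right) + 5804\right) = 15139 \left(-22 + 5804\right) = 15139 \cdot 5782 = 87533698$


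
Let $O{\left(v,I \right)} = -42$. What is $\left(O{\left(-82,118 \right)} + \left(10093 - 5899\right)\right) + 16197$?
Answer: $20349$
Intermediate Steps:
$\left(O{\left(-82,118 \right)} + \left(10093 - 5899\right)\right) + 16197 = \left(-42 + \left(10093 - 5899\right)\right) + 16197 = \left(-42 + 4194\right) + 16197 = 4152 + 16197 = 20349$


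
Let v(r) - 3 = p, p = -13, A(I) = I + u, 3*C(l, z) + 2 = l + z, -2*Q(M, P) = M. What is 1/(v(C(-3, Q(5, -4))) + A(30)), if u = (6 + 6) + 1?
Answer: 1/33 ≈ 0.030303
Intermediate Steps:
Q(M, P) = -M/2
u = 13 (u = 12 + 1 = 13)
C(l, z) = -⅔ + l/3 + z/3 (C(l, z) = -⅔ + (l + z)/3 = -⅔ + (l/3 + z/3) = -⅔ + l/3 + z/3)
A(I) = 13 + I (A(I) = I + 13 = 13 + I)
v(r) = -10 (v(r) = 3 - 13 = -10)
1/(v(C(-3, Q(5, -4))) + A(30)) = 1/(-10 + (13 + 30)) = 1/(-10 + 43) = 1/33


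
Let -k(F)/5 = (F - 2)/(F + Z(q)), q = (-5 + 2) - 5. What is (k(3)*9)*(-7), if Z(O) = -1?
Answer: 315/2 ≈ 157.50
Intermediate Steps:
q = -8 (q = -3 - 5 = -8)
k(F) = -5*(-2 + F)/(-1 + F) (k(F) = -5*(F - 2)/(F - 1) = -5*(-2 + F)/(-1 + F))
(k(3)*9)*(-7) = ((5*(2 - 1*3)/(-1 + 3))*9)*(-7) = ((5*(2 - 3)/2)*9)*(-7) = ((5*(1/2)*(-1))*9)*(-7) = -5/2*9*(-7) = -45/2*(-7) = 315/2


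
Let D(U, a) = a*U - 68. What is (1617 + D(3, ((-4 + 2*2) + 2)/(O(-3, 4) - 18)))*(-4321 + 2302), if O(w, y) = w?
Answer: -21887979/7 ≈ -3.1269e+6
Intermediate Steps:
D(U, a) = -68 + U*a (D(U, a) = U*a - 68 = -68 + U*a)
(1617 + D(3, ((-4 + 2*2) + 2)/(O(-3, 4) - 18)))*(-4321 + 2302) = (1617 + (-68 + 3*(((-4 + 2*2) + 2)/(-3 - 18))))*(-4321 + 2302) = (1617 + (-68 + 3*(((-4 + 4) + 2)/(-21))))*(-2019) = (1617 + (-68 + 3*((0 + 2)*(-1/21))))*(-2019) = (1617 + (-68 + 3*(2*(-1/21))))*(-2019) = (1617 + (-68 + 3*(-2/21)))*(-2019) = (1617 + (-68 - 2/7))*(-2019) = (1617 - 478/7)*(-2019) = (10841/7)*(-2019) = -21887979/7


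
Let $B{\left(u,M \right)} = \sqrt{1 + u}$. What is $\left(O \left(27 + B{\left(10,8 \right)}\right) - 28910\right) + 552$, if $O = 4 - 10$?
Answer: $-28520 - 6 \sqrt{11} \approx -28540.0$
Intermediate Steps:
$O = -6$ ($O = 4 - 10 = -6$)
$\left(O \left(27 + B{\left(10,8 \right)}\right) - 28910\right) + 552 = \left(- 6 \left(27 + \sqrt{1 + 10}\right) - 28910\right) + 552 = \left(- 6 \left(27 + \sqrt{11}\right) - 28910\right) + 552 = \left(\left(-162 - 6 \sqrt{11}\right) - 28910\right) + 552 = \left(-29072 - 6 \sqrt{11}\right) + 552 = -28520 - 6 \sqrt{11}$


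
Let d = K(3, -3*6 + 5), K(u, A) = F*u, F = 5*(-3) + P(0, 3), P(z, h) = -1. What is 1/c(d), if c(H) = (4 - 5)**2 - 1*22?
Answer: -1/21 ≈ -0.047619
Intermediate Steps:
F = -16 (F = 5*(-3) - 1 = -15 - 1 = -16)
K(u, A) = -16*u
d = -48 (d = -16*3 = -48)
c(H) = -21 (c(H) = (-1)**2 - 22 = 1 - 22 = -21)
1/c(d) = 1/(-21) = -1/21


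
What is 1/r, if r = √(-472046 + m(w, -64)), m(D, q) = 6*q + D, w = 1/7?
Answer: -I*√23149063/3307009 ≈ -0.0014549*I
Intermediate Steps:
w = ⅐ ≈ 0.14286
m(D, q) = D + 6*q
r = I*√23149063/7 (r = √(-472046 + (⅐ + 6*(-64))) = √(-472046 + (⅐ - 384)) = √(-472046 - 2687/7) = √(-3307009/7) = I*√23149063/7 ≈ 687.33*I)
1/r = 1/(I*√23149063/7) = -I*√23149063/3307009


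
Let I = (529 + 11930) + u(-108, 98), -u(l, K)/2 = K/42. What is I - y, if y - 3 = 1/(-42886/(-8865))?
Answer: 1601937049/128658 ≈ 12451.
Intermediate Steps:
u(l, K) = -K/21 (u(l, K) = -2*K/42 = -K/21)
y = 137523/42886 (y = 3 + 1/(-42886/(-8865)) = 3 + 1/(-42886*(-1/8865)) = 3 + 1/(42886/8865) = 3 + 8865/42886 = 137523/42886 ≈ 3.2067)
I = 37363/3 (I = (529 + 11930) - 1/21*98 = 12459 - 14/3 = 37363/3 ≈ 12454.)
I - y = 37363/3 - 1*137523/42886 = 37363/3 - 137523/42886 = 1601937049/128658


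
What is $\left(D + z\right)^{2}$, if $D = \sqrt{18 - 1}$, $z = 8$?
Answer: $\left(8 + \sqrt{17}\right)^{2} \approx 146.97$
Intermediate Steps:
$D = \sqrt{17} \approx 4.1231$
$\left(D + z\right)^{2} = \left(\sqrt{17} + 8\right)^{2} = \left(8 + \sqrt{17}\right)^{2}$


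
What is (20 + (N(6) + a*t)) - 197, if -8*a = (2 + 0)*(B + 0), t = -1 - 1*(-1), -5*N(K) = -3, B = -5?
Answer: -882/5 ≈ -176.40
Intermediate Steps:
N(K) = ⅗ (N(K) = -⅕*(-3) = ⅗)
t = 0 (t = -1 + 1 = 0)
a = 5/4 (a = -(2 + 0)*(-5 + 0)/8 = -(-5)/4 = -⅛*(-10) = 5/4 ≈ 1.2500)
(20 + (N(6) + a*t)) - 197 = (20 + (⅗ + (5/4)*0)) - 197 = (20 + (⅗ + 0)) - 197 = (20 + ⅗) - 197 = 103/5 - 197 = -882/5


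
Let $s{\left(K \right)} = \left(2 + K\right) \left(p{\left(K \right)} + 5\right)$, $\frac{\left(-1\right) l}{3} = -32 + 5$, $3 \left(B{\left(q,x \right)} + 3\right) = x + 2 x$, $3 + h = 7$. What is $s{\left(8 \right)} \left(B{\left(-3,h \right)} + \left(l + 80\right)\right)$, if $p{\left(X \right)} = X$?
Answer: $21060$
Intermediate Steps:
$h = 4$ ($h = -3 + 7 = 4$)
$B{\left(q,x \right)} = -3 + x$ ($B{\left(q,x \right)} = -3 + \frac{x + 2 x}{3} = -3 + \frac{3 x}{3} = -3 + x$)
$l = 81$ ($l = - 3 \left(-32 + 5\right) = \left(-3\right) \left(-27\right) = 81$)
$s{\left(K \right)} = \left(2 + K\right) \left(5 + K\right)$ ($s{\left(K \right)} = \left(2 + K\right) \left(K + 5\right) = \left(2 + K\right) \left(5 + K\right)$)
$s{\left(8 \right)} \left(B{\left(-3,h \right)} + \left(l + 80\right)\right) = \left(10 + 8^{2} + 7 \cdot 8\right) \left(\left(-3 + 4\right) + \left(81 + 80\right)\right) = \left(10 + 64 + 56\right) \left(1 + 161\right) = 130 \cdot 162 = 21060$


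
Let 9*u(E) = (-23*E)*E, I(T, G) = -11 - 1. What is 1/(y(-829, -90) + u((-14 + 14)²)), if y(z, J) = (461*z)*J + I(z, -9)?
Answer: 1/34395198 ≈ 2.9074e-8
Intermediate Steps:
I(T, G) = -12
y(z, J) = -12 + 461*J*z (y(z, J) = (461*z)*J - 12 = 461*J*z - 12 = -12 + 461*J*z)
u(E) = -23*E²/9 (u(E) = ((-23*E)*E)/9 = (-23*E²)/9 = -23*E²/9)
1/(y(-829, -90) + u((-14 + 14)²)) = 1/((-12 + 461*(-90)*(-829)) - 23*(-14 + 14)⁴/9) = 1/((-12 + 34395210) - 23*(0²)²/9) = 1/(34395198 - 23/9*0²) = 1/(34395198 - 23/9*0) = 1/(34395198 + 0) = 1/34395198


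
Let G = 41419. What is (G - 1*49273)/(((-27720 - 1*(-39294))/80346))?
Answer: -35057638/643 ≈ -54522.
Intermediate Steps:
(G - 1*49273)/(((-27720 - 1*(-39294))/80346)) = (41419 - 1*49273)/(((-27720 - 1*(-39294))/80346)) = (41419 - 49273)/(((-27720 + 39294)*(1/80346))) = -7854/(11574*(1/80346)) = -7854/1929/13391 = -7854*13391/1929 = -35057638/643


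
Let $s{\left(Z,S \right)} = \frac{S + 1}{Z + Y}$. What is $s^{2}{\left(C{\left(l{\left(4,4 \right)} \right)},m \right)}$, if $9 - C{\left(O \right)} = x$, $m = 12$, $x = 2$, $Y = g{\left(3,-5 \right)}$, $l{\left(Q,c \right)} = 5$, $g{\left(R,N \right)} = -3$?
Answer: $\frac{169}{16} \approx 10.563$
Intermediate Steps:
$Y = -3$
$C{\left(O \right)} = 7$ ($C{\left(O \right)} = 9 - 2 = 7$)
$s{\left(Z,S \right)} = \frac{1 + S}{-3 + Z}$ ($s{\left(Z,S \right)} = \frac{S + 1}{Z - 3} = \frac{1 + S}{-3 + Z}$)
$s^{2}{\left(C{\left(l{\left(4,4 \right)} \right)},m \right)} = \left(\frac{1 + 12}{-3 + 7}\right)^{2} = \left(\frac{1}{4} \cdot 13\right)^{2} = \left(\frac{13}{4}\right)^{2} = \frac{169}{16}$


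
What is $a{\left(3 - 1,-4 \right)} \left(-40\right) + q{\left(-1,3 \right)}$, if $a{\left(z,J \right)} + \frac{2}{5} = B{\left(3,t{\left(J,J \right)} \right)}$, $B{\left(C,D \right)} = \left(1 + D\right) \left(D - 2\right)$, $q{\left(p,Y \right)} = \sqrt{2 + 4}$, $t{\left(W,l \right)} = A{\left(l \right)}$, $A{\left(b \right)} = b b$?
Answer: $-9504 + \sqrt{6} \approx -9501.5$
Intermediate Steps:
$A{\left(b \right)} = b^{2}$
$t{\left(W,l \right)} = l^{2}$
$q{\left(p,Y \right)} = \sqrt{6}$
$B{\left(C,D \right)} = \left(1 + D\right) \left(-2 + D\right)$
$a{\left(z,J \right)} = - \frac{12}{5} + J^{4} - J^{2}$ ($a{\left(z,J \right)} = - \frac{2}{5} - \left(2 + J^{2} - J^{4}\right) = - \frac{12}{5} + J^{4} - J^{2}$)
$a{\left(3 - 1,-4 \right)} \left(-40\right) + q{\left(-1,3 \right)} = \left(- \frac{12}{5} + \left(-4\right)^{4} - \left(-4\right)^{2}\right) \left(-40\right) + \sqrt{6} = \left(- \frac{12}{5} + 256 - 16\right) \left(-40\right) + \sqrt{6} = \frac{1188}{5} \left(-40\right) + \sqrt{6} = -9504 + \sqrt{6}$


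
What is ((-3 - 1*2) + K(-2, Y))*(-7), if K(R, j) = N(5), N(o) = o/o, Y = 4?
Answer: 28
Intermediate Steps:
N(o) = 1
K(R, j) = 1
((-3 - 1*2) + K(-2, Y))*(-7) = ((-3 - 1*2) + 1)*(-7) = ((-3 - 2) + 1)*(-7) = (-5 + 1)*(-7) = -4*(-7) = 28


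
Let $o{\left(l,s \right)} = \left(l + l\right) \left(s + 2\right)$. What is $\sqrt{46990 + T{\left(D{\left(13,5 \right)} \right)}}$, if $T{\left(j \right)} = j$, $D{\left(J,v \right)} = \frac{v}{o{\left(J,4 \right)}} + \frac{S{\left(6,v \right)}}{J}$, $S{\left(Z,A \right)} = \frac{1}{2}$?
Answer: $\frac{\sqrt{285887589}}{78} \approx 216.77$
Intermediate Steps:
$S{\left(Z,A \right)} = \frac{1}{2}$
$o{\left(l,s \right)} = 2 l \left(2 + s\right)$
$D{\left(J,v \right)} = \frac{1}{2 J} + \frac{v}{12 J}$ ($D{\left(J,v \right)} = \frac{v}{2 J \left(2 + 4\right)} + \frac{1}{2 J} = \frac{v}{2 J 6} + \frac{1}{2 J} = \frac{v}{12 J} + \frac{1}{2 J} = \frac{1}{2 J} + \frac{v}{12 J}$)
$\sqrt{46990 + T{\left(D{\left(13,5 \right)} \right)}} = \sqrt{46990 + \frac{6 + 5}{12 \cdot 13}} = \sqrt{46990 + \frac{1}{12} \cdot \frac{1}{13} \cdot 11} = \sqrt{46990 + \frac{11}{156}} = \sqrt{\frac{7330451}{156}} = \frac{\sqrt{285887589}}{78}$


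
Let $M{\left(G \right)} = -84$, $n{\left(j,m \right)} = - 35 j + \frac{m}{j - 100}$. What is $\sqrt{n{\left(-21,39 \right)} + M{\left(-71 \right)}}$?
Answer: $\frac{162 \sqrt{3}}{11} \approx 25.508$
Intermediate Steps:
$n{\left(j,m \right)} = - 35 j + \frac{m}{-100 + j}$
$\sqrt{n{\left(-21,39 \right)} + M{\left(-71 \right)}} = \sqrt{\frac{39 - 35 \left(-21\right)^{2} + 3500 \left(-21\right)}{-100 - 21} - 84} = \sqrt{\frac{39 - 15435 - 73500}{-121} - 84} = \sqrt{- \frac{39 - 15435 - 73500}{121} - 84} = \sqrt{\left(- \frac{1}{121}\right) \left(-88896\right) - 84} = \sqrt{\frac{88896}{121} - 84} = \sqrt{\frac{78732}{121}} = \frac{162 \sqrt{3}}{11}$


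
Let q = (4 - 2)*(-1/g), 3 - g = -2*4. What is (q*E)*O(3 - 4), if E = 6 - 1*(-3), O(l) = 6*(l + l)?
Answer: 216/11 ≈ 19.636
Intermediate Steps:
g = 11 (g = 3 - (-2)*4 = 3 - 1*(-8) = 3 + 8 = 11)
O(l) = 12*l (O(l) = 6*(2*l) = 12*l)
q = -2/11 (q = (4 - 2)*(-1/11) = 2*(-1*1/11) = 2*(-1/11) = -2/11 ≈ -0.18182)
E = 9 (E = 6 + 3 = 9)
(q*E)*O(3 - 4) = (-2/11*9)*(12*(3 - 4)) = -216*(-1)/11 = -18/11*(-12) = 216/11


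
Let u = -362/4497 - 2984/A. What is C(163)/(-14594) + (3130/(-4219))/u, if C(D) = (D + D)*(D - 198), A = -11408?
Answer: -118515434195665/35747798764267 ≈ -3.3153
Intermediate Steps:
C(D) = 2*D*(-198 + D) (C(D) = (2*D)*(-198 + D) = 2*D*(-198 + D))
u = 1161169/6412722 (u = -362/4497 - 2984/(-11408) = -362*1/4497 - 2984*(-1/11408) = -362/4497 + 373/1426 = 1161169/6412722 ≈ 0.18107)
C(163)/(-14594) + (3130/(-4219))/u = (2*163*(-198 + 163))/(-14594) + (3130/(-4219))/(1161169/6412722) = (2*163*(-35))*(-1/14594) + (3130*(-1/4219))*(6412722/1161169) = -11410*(-1/14594) - 3130/4219*6412722/1161169 = 5705/7297 - 20071819860/4898972011 = -118515434195665/35747798764267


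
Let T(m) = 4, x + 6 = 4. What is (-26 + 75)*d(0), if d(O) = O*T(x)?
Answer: 0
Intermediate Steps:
x = -2 (x = -6 + 4 = -2)
d(O) = 4*O (d(O) = O*4 = 4*O)
(-26 + 75)*d(0) = (-26 + 75)*(4*0) = 49*0 = 0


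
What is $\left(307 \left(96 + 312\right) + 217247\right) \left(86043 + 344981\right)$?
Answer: $147627013072$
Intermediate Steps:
$\left(307 \left(96 + 312\right) + 217247\right) \left(86043 + 344981\right) = \left(307 \cdot 408 + 217247\right) 431024 = \left(125256 + 217247\right) 431024 = 342503 \cdot 431024 = 147627013072$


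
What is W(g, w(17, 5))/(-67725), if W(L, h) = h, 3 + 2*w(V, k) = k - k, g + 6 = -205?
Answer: 1/45150 ≈ 2.2148e-5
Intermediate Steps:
g = -211 (g = -6 - 205 = -211)
w(V, k) = -3/2 (w(V, k) = -3/2 + (k - k)/2 = -3/2 + (1/2)*0 = -3/2 + 0 = -3/2)
W(g, w(17, 5))/(-67725) = -3/2/(-67725) = -3/2*(-1/67725) = 1/45150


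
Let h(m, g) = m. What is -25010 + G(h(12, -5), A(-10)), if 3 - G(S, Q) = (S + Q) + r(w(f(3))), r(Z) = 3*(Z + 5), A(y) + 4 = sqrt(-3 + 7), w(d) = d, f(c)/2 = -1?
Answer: -25026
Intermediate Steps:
f(c) = -2 (f(c) = 2*(-1) = -2)
A(y) = -2 (A(y) = -4 + sqrt(-3 + 7) = -4 + sqrt(4) = -4 + 2 = -2)
r(Z) = 15 + 3*Z (r(Z) = 3*(5 + Z) = 15 + 3*Z)
G(S, Q) = -6 - Q - S (G(S, Q) = 3 - ((S + Q) + (15 + 3*(-2))) = 3 - ((Q + S) + (15 - 6)) = 3 - ((Q + S) + 9) = 3 - (9 + Q + S) = 3 + (-9 - Q - S) = -6 - Q - S)
-25010 + G(h(12, -5), A(-10)) = -25010 + (-6 - 1*(-2) - 1*12) = -25010 + (-6 + 2 - 12) = -25010 - 16 = -25026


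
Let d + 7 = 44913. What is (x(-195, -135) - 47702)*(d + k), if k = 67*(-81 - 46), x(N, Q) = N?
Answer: -1743307109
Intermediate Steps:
d = 44906 (d = -7 + 44913 = 44906)
k = -8509 (k = 67*(-127) = -8509)
(x(-195, -135) - 47702)*(d + k) = (-195 - 47702)*(44906 - 8509) = -47897*36397 = -1743307109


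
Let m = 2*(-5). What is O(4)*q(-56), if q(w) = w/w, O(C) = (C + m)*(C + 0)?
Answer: -24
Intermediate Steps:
m = -10
O(C) = C*(-10 + C) (O(C) = (C - 10)*(C + 0) = (-10 + C)*C = C*(-10 + C))
q(w) = 1
O(4)*q(-56) = (4*(-10 + 4))*1 = (4*(-6))*1 = -24*1 = -24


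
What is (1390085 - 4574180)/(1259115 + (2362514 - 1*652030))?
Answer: -3184095/2969599 ≈ -1.0722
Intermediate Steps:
(1390085 - 4574180)/(1259115 + (2362514 - 1*652030)) = -3184095/(1259115 + (2362514 - 652030)) = -3184095/(1259115 + 1710484) = -3184095/2969599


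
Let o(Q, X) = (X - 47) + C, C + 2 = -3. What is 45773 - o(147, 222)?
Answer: 45603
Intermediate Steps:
C = -5 (C = -2 - 3 = -5)
o(Q, X) = -52 + X (o(Q, X) = (X - 47) - 5 = (-47 + X) - 5 = -52 + X)
45773 - o(147, 222) = 45773 - (-52 + 222) = 45773 - 1*170 = 45773 - 170 = 45603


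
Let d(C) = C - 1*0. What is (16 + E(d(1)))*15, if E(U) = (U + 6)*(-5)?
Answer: -285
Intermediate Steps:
d(C) = C (d(C) = C + 0 = C)
E(U) = -30 - 5*U (E(U) = (6 + U)*(-5) = -30 - 5*U)
(16 + E(d(1)))*15 = (16 + (-30 - 5*1))*15 = (16 + (-30 - 5))*15 = (16 - 35)*15 = -19*15 = -285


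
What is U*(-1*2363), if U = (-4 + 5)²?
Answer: -2363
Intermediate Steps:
U = 1 (U = 1² = 1)
U*(-1*2363) = 1*(-1*2363) = 1*(-2363) = -2363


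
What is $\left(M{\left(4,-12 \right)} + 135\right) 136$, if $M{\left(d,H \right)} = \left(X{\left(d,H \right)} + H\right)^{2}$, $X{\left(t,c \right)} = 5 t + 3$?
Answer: $34816$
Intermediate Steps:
$X{\left(t,c \right)} = 3 + 5 t$
$M{\left(d,H \right)} = \left(3 + H + 5 d\right)^{2}$ ($M{\left(d,H \right)} = \left(\left(3 + 5 d\right) + H\right)^{2} = \left(3 + H + 5 d\right)^{2}$)
$\left(M{\left(4,-12 \right)} + 135\right) 136 = \left(\left(3 - 12 + 5 \cdot 4\right)^{2} + 135\right) 136 = \left(\left(3 - 12 + 20\right)^{2} + 135\right) 136 = \left(11^{2} + 135\right) 136 = \left(121 + 135\right) 136 = 256 \cdot 136 = 34816$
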